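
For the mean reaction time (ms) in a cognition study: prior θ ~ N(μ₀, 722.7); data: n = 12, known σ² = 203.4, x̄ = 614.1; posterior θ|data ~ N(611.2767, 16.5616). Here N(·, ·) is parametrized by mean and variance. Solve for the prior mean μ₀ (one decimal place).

μ₀ = 490.9

The posterior mean is a precision-weighted average: μ_n = (τ₀μ₀ + τ_data·x̄)/(τ₀+τ_data), with τ₀=1/σ₀² and τ_data=n/σ².
Here τ₀ = 1/722.7 = 0.001384 and τ_data = 12/203.4 = 0.058997, so τ_n = 0.060381.
Rearranging for μ₀: μ₀ = (μ_n·τ_n − τ_data·x̄)/τ₀ = (611.2767·0.060381 − 0.058997·614.1) / 0.001384 = 0.679441/0.001384 ≈ 490.9.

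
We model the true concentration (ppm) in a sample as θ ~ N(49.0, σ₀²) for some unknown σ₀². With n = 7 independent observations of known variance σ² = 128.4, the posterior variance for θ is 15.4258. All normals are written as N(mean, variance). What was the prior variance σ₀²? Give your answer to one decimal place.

σ₀² = 97.0

Posterior precision equals prior precision plus data precision: 1/σ_n² = 1/σ₀² + n/σ².
So 1/σ₀² = 1/15.4258 − 7/128.4 = 0.064826 − 0.054517 = 0.010309.
Hence σ₀² = 1/0.010309 ≈ 97.0.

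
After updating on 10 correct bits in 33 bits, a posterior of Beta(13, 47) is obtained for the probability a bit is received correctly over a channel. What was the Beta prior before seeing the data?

Beta(3, 24)

Under Beta–binomial conjugacy the posterior parameters are (α+s, β+f).
Subtract the data counts: 13−10=3, 47−23=24.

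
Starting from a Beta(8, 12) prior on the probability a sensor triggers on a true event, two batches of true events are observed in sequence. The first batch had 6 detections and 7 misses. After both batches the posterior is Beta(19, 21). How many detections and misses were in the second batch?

Sequential conjugate updates are equivalent to a single update on the pooled data, so total successes = posterior α − prior α and total failures = posterior β − prior β.
Total across both batches: 19−8=11 detections, 21−12=9 misses.
Subtract the first batch: 11−6=5 detections and 9−7=2 misses.

5 detections and 2 misses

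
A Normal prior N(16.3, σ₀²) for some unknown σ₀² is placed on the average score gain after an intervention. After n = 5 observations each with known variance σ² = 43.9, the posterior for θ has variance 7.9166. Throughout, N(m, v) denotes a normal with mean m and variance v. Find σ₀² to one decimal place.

For the Normal–Normal model with known σ², precisions add: τ_n = τ₀ + n/σ².
So 1/σ₀² = 1/7.9166 − 5/43.9 = 0.126317 − 0.113895 = 0.012422.
Hence σ₀² = 1/0.012422 ≈ 80.5.

σ₀² = 80.5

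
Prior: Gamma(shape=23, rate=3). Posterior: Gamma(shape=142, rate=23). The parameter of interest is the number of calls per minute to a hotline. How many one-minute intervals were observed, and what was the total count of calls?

n = 20 one-minute intervals with total 119 calls

A Gamma(α, β) prior (rate parametrization) on a Poisson rate with n observations summing to S gives posterior Gamma(α+S, β+n).
Matching: Σxᵢ = 142 − 23 = 119 and n = 23 − 3 = 20.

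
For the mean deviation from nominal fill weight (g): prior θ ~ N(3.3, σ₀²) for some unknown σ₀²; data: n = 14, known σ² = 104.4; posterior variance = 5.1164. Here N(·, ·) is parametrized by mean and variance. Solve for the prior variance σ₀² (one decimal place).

σ₀² = 16.3

Posterior precision equals prior precision plus data precision: 1/σ_n² = 1/σ₀² + n/σ².
So 1/σ₀² = 1/5.1164 − 14/104.4 = 0.195450 − 0.134100 = 0.061350.
Hence σ₀² = 1/0.061350 ≈ 16.3.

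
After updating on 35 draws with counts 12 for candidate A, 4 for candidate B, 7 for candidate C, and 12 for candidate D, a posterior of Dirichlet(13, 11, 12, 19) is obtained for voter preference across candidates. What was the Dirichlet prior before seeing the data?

Dirichlet(1, 7, 5, 7)

For a Dirichlet(α) prior with multinomial counts c, the posterior is Dirichlet(α + c) componentwise.
Subtract each count from the matching posterior parameter: 13−12=1, 11−4=7, 12−7=5, 19−12=7.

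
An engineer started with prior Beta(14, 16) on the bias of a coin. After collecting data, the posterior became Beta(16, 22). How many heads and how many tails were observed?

2 heads and 6 tails

Beta is conjugate to the binomial likelihood: posterior = Beta(a+s, b+f).
So s = 16 − 14 = 2 and f = 22 − 16 = 6.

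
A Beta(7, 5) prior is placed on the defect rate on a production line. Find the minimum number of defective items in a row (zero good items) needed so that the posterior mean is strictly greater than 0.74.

k = 8

After k defective items and 0 good items the posterior is Beta(7+k, 5), with mean (7+k)/(7+5+k).
Set (7+k)/(12+k) > 0.74 and solve: k > (0.74·12 − 7)/(1 − 0.74) = 7.231.
The smallest integer exceeding 7.231 is 8.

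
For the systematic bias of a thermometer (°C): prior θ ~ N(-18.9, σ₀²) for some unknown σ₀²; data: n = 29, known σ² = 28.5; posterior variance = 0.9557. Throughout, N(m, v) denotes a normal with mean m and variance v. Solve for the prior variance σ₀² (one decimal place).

σ₀² = 34.7

Posterior precision equals prior precision plus data precision: 1/σ_n² = 1/σ₀² + n/σ².
So 1/σ₀² = 1/0.9557 − 29/28.5 = 1.046353 − 1.017544 = 0.028809.
Hence σ₀² = 1/0.028809 ≈ 34.7.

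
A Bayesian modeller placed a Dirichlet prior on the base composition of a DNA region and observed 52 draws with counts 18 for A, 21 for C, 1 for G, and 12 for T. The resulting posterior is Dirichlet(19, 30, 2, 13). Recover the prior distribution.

For a Dirichlet(α) prior with multinomial counts c, the posterior is Dirichlet(α + c) componentwise.
Subtract each count from the matching posterior parameter: 19−18=1, 30−21=9, 2−1=1, 13−12=1.

Dirichlet(1, 9, 1, 1)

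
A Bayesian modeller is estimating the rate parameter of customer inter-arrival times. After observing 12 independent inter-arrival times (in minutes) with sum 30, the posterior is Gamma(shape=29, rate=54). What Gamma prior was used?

For an exponential likelihood with a Gamma(α, β) prior on the rate, n observations with total T give posterior Gamma(α+n, β+T).
So α = 29 − 12 = 17 and β = 54 − 30 = 24.

Gamma(shape=17, rate=24)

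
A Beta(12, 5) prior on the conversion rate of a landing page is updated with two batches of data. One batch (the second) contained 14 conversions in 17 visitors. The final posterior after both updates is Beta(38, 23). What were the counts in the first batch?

12 conversions and 15 bounces

Sequential conjugate updates are equivalent to a single update on the pooled data, so total successes = posterior α − prior α and total failures = posterior β − prior β.
Total across both batches: 38−12=26 conversions, 23−5=18 bounces.
Subtract the second batch: 26−14=12 conversions and 18−3=15 bounces.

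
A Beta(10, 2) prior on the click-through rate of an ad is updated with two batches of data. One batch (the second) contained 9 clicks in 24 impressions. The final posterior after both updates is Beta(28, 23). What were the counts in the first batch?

9 clicks and 6 non-clicks

Sequential conjugate updates are equivalent to a single update on the pooled data, so total successes = posterior α − prior α and total failures = posterior β − prior β.
Total across both batches: 28−10=18 clicks, 23−2=21 non-clicks.
Subtract the second batch: 18−9=9 clicks and 21−15=6 non-clicks.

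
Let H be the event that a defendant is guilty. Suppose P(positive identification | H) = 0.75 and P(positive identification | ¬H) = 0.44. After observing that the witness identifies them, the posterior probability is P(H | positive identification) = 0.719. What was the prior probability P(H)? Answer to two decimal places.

P(H) = 0.60

In odds form, posterior odds = prior odds × likelihood ratio, so prior odds = posterior odds ÷ LR.
Posterior odds = 0.719/(1−0.719) = 2.5587. LR = 0.75/0.44 = 1.7045.
Prior odds = 2.5587/1.7045 = 1.5011, so P(H) = 1.5011/(1+1.5011) ≈ 0.60.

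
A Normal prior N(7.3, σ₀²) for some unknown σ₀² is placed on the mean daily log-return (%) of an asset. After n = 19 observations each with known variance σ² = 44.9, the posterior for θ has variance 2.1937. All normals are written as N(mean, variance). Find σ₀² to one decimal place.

σ₀² = 30.6

Posterior precision equals prior precision plus data precision: 1/σ_n² = 1/σ₀² + n/σ².
So 1/σ₀² = 1/2.1937 − 19/44.9 = 0.455851 − 0.423163 = 0.032688.
Hence σ₀² = 1/0.032688 ≈ 30.6.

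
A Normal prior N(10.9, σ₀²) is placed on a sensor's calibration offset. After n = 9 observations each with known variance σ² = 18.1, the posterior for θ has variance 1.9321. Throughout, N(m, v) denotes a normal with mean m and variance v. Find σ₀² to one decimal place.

σ₀² = 49.2

For the Normal–Normal model with known σ², precisions add: τ_n = τ₀ + n/σ².
So 1/σ₀² = 1/1.9321 − 9/18.1 = 0.517572 − 0.497238 = 0.020334.
Hence σ₀² = 1/0.020334 ≈ 49.2.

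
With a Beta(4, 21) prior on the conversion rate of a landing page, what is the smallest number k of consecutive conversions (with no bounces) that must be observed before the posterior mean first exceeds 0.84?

After k conversions and 0 bounces the posterior is Beta(4+k, 21), with mean (4+k)/(4+21+k).
Set (4+k)/(25+k) > 0.84 and solve: k > (0.84·25 − 4)/(1 − 0.84) = 106.250.
The smallest integer exceeding 106.250 is 107.

k = 107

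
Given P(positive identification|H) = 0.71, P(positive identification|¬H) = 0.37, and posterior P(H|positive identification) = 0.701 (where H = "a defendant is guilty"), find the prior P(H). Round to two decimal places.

In odds form, posterior odds = prior odds × likelihood ratio, so prior odds = posterior odds ÷ LR.
Posterior odds = 0.701/(1−0.701) = 2.3445. LR = 0.71/0.37 = 1.9189.
Prior odds = 2.3445/1.9189 = 1.2218, so P(H) = 1.2218/(1+1.2218) ≈ 0.55.

P(H) = 0.55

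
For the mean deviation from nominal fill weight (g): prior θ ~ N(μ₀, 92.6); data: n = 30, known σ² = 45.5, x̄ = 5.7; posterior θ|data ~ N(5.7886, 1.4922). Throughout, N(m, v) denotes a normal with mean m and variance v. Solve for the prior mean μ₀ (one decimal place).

μ₀ = 11.2

With known observation variance, the Normal–Normal posterior has precision τ_n = τ₀ + n/σ² and mean μ_n = (τ₀μ₀ + (n/σ²)x̄)/τ_n.
Here τ₀ = 1/92.6 = 0.010799 and τ_data = 30/45.5 = 0.659341, so τ_n = 0.670140.
Rearranging for μ₀: μ₀ = (μ_n·τ_n − τ_data·x̄)/τ₀ = (5.7886·0.670140 − 0.659341·5.7) / 0.010799 = 0.120929/0.010799 ≈ 11.2.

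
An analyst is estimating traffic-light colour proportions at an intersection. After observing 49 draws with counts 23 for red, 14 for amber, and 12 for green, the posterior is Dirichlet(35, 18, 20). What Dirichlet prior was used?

For a Dirichlet(α) prior with multinomial counts c, the posterior is Dirichlet(α + c) componentwise.
Subtract each count from the matching posterior parameter: 35−23=12, 18−14=4, 20−12=8.

Dirichlet(12, 4, 8)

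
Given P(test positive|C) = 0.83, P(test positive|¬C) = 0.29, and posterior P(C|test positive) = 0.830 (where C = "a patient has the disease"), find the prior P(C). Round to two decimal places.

P(C) = 0.63

Bayes' rule in odds form gives O(C|E) = O(C)·[P(E|C)/P(E|¬C)], hence O(C) = O(C|E)/LR.
Posterior odds = 0.830/(1−0.830) = 4.8824. LR = 0.83/0.29 = 2.8621.
Prior odds = 4.8824/2.8621 = 1.7059, so P(C) = 1.7059/(1+1.7059) ≈ 0.63.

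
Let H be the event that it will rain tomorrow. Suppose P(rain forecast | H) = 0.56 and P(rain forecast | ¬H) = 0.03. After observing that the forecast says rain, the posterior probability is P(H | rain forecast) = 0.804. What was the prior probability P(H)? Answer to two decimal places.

P(H) = 0.18

Bayes' rule in odds form gives O(H|E) = O(H)·[P(E|H)/P(E|¬H)], hence O(H) = O(H|E)/LR.
Posterior odds = 0.804/(1−0.804) = 4.1020. LR = 0.56/0.03 = 18.6667.
Prior odds = 4.1020/18.6667 = 0.2197, so P(H) = 0.2197/(1+0.2197) ≈ 0.18.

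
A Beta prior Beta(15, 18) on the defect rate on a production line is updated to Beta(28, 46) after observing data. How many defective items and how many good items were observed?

Under Beta–binomial conjugacy the posterior parameters are (α+s, β+f).
So s = 28 − 15 = 13 and f = 46 − 18 = 28.

13 defective items and 28 good items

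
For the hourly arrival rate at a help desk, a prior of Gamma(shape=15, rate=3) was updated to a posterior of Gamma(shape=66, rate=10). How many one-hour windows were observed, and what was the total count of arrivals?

n = 7 one-hour windows with total 51 arrivals

A Gamma(α, β) prior (rate parametrization) on a Poisson rate with n observations summing to S gives posterior Gamma(α+S, β+n).
Matching: Σxᵢ = 66 − 15 = 51 and n = 10 − 3 = 7.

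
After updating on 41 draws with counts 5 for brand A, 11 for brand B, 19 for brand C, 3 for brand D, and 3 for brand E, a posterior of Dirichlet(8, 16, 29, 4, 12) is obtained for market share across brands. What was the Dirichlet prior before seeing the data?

Dirichlet(3, 5, 10, 1, 9)

For a Dirichlet(α) prior with multinomial counts c, the posterior is Dirichlet(α + c) componentwise.
Subtract each count from the matching posterior parameter: 8−5=3, 16−11=5, 29−19=10, 4−3=1, 12−3=9.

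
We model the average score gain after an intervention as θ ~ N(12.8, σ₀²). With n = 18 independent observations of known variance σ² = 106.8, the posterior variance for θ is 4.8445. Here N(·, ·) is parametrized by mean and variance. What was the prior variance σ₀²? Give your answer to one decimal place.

σ₀² = 26.4

Posterior precision equals prior precision plus data precision: 1/σ_n² = 1/σ₀² + n/σ².
So 1/σ₀² = 1/4.8445 − 18/106.8 = 0.206420 − 0.168539 = 0.037881.
Hence σ₀² = 1/0.037881 ≈ 26.4.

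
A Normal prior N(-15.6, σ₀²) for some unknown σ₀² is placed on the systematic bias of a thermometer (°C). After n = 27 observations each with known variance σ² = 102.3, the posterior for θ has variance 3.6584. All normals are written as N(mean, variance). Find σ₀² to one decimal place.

σ₀² = 106.2

Posterior precision equals prior precision plus data precision: 1/σ_n² = 1/σ₀² + n/σ².
So 1/σ₀² = 1/3.6584 − 27/102.3 = 0.273344 − 0.263930 = 0.009414.
Hence σ₀² = 1/0.009414 ≈ 106.2.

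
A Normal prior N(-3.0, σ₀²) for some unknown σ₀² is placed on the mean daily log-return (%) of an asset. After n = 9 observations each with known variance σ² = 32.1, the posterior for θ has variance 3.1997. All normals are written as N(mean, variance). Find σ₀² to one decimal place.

For the Normal–Normal model with known σ², precisions add: τ_n = τ₀ + n/σ².
So 1/σ₀² = 1/3.1997 − 9/32.1 = 0.312529 − 0.280374 = 0.032155.
Hence σ₀² = 1/0.032155 ≈ 31.1.

σ₀² = 31.1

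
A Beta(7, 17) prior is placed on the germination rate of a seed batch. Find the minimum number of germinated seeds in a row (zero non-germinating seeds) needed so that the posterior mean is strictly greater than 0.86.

After k germinated seeds and 0 non-germinating seeds the posterior is Beta(7+k, 17), with mean (7+k)/(7+17+k).
Set (7+k)/(24+k) > 0.86 and solve: k > (0.86·24 − 7)/(1 − 0.86) = 97.429.
The smallest integer exceeding 97.429 is 98, and checking k=98: (105)/(122) = 0.8607 > 0.86.

k = 98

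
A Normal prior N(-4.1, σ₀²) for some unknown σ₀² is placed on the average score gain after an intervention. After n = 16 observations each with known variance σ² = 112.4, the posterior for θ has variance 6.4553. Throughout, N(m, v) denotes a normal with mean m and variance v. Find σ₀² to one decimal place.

For the Normal–Normal model with known σ², precisions add: τ_n = τ₀ + n/σ².
So 1/σ₀² = 1/6.4553 − 16/112.4 = 0.154911 − 0.142349 = 0.012562.
Hence σ₀² = 1/0.012562 ≈ 79.6.

σ₀² = 79.6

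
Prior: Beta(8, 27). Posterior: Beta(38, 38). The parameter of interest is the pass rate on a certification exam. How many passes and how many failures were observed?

30 passes and 11 failures

Beta is conjugate to the binomial likelihood: posterior = Beta(a+s, b+f).
So s = 38 − 8 = 30 and f = 38 − 27 = 11.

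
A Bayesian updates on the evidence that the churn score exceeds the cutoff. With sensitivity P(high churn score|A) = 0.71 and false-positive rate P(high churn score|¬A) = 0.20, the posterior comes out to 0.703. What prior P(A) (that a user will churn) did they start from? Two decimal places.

P(A) = 0.40

Bayes' rule in odds form gives O(A|E) = O(A)·[P(E|A)/P(E|¬A)], hence O(A) = O(A|E)/LR.
Posterior odds = 0.703/(1−0.703) = 2.3670. LR = 0.71/0.20 = 3.5500.
Prior odds = 2.3670/3.5500 = 0.6668, so P(A) = 0.6668/(1+0.6668) ≈ 0.40.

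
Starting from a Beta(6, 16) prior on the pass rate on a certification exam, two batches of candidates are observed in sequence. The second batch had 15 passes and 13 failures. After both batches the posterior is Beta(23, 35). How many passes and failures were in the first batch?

Sequential conjugate updates are equivalent to a single update on the pooled data, so total successes = posterior α − prior α and total failures = posterior β − prior β.
Total across both batches: 23−6=17 passes, 35−16=19 failures.
Subtract the second batch: 17−15=2 passes and 19−13=6 failures.

2 passes and 6 failures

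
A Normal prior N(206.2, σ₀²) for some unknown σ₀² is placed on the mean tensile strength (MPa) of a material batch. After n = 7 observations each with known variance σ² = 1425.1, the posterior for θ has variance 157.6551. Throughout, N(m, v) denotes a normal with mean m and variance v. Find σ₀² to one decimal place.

For the Normal–Normal model with known σ², precisions add: τ_n = τ₀ + n/σ².
So 1/σ₀² = 1/157.6551 − 7/1425.1 = 0.006343 − 0.004912 = 0.001431.
Hence σ₀² = 1/0.001431 ≈ 698.8.

σ₀² = 698.8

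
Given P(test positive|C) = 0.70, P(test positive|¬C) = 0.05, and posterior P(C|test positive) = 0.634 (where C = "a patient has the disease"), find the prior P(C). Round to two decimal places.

In odds form, posterior odds = prior odds × likelihood ratio, so prior odds = posterior odds ÷ LR.
Posterior odds = 0.634/(1−0.634) = 1.7322. LR = 0.70/0.05 = 14.0000.
Prior odds = 1.7322/14.0000 = 0.1237, so P(C) = 0.1237/(1+0.1237) ≈ 0.11.

P(C) = 0.11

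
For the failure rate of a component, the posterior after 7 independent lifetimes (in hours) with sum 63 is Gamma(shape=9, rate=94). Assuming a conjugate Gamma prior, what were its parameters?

Gamma–exponential conjugacy: posterior shape = α + n, posterior rate = β + Σtᵢ.
So α = 9 − 7 = 2 and β = 94 − 63 = 31.

Gamma(shape=2, rate=31)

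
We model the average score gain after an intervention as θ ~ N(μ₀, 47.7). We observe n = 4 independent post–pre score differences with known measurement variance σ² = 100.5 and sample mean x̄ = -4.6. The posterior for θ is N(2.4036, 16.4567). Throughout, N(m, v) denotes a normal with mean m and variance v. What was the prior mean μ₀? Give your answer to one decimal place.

μ₀ = 15.7

The posterior mean is a precision-weighted average: μ_n = (τ₀μ₀ + τ_data·x̄)/(τ₀+τ_data), with τ₀=1/σ₀² and τ_data=n/σ².
Here τ₀ = 1/47.7 = 0.020964 and τ_data = 4/100.5 = 0.039801, so τ_n = 0.060765.
Rearranging for μ₀: μ₀ = (μ_n·τ_n − τ_data·x̄)/τ₀ = (2.4036·0.060765 − 0.039801·-4.6) / 0.020964 = 0.329139/0.020964 ≈ 15.7.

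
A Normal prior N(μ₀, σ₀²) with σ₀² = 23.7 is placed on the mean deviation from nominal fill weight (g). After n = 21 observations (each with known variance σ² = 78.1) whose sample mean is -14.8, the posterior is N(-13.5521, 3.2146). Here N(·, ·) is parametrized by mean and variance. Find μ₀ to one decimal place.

μ₀ = -5.6

The posterior mean is a precision-weighted average: μ_n = (τ₀μ₀ + τ_data·x̄)/(τ₀+τ_data), with τ₀=1/σ₀² and τ_data=n/σ².
Here τ₀ = 1/23.7 = 0.042194 and τ_data = 21/78.1 = 0.268886, so τ_n = 0.311080.
Rearranging for μ₀: μ₀ = (μ_n·τ_n − τ_data·x̄)/τ₀ = (-13.5521·0.311080 − 0.268886·-14.8) / 0.042194 = -0.236274/0.042194 ≈ -5.6.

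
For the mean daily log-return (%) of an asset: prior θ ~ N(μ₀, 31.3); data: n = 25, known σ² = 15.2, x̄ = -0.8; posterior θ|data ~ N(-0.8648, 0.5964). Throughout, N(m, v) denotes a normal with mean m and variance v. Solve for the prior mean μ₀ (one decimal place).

μ₀ = -4.2

With known observation variance, the Normal–Normal posterior has precision τ_n = τ₀ + n/σ² and mean μ_n = (τ₀μ₀ + (n/σ²)x̄)/τ_n.
Here τ₀ = 1/31.3 = 0.031949 and τ_data = 25/15.2 = 1.644737, so τ_n = 1.676686.
Rearranging for μ₀: μ₀ = (μ_n·τ_n − τ_data·x̄)/τ₀ = (-0.8648·1.676686 − 1.644737·-0.8) / 0.031949 = -0.134208/0.031949 ≈ -4.2.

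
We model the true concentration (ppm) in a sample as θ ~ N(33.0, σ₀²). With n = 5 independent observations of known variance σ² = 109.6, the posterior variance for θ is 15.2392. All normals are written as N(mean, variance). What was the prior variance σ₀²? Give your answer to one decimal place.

σ₀² = 50.0

Posterior precision equals prior precision plus data precision: 1/σ_n² = 1/σ₀² + n/σ².
So 1/σ₀² = 1/15.2392 − 5/109.6 = 0.065620 − 0.045620 = 0.020000.
Hence σ₀² = 1/0.020000 ≈ 50.0.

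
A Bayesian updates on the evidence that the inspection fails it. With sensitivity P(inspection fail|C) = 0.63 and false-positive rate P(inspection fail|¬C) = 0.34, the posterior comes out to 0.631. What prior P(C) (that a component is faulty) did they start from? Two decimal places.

In odds form, posterior odds = prior odds × likelihood ratio, so prior odds = posterior odds ÷ LR.
Posterior odds = 0.631/(1−0.631) = 1.7100. LR = 0.63/0.34 = 1.8529.
Prior odds = 1.7100/1.8529 = 0.9229, so P(C) = 0.9229/(1+0.9229) ≈ 0.48.

P(C) = 0.48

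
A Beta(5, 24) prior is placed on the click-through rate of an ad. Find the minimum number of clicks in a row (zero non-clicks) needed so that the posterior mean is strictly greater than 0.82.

After k clicks and 0 non-clicks the posterior is Beta(5+k, 24), with mean (5+k)/(5+24+k).
Set (5+k)/(29+k) > 0.82 and solve: k > (0.82·29 − 5)/(1 − 0.82) = 104.333.
The smallest integer exceeding 104.333 is 105, and checking k=105: (110)/(134) = 0.8209 > 0.82.

k = 105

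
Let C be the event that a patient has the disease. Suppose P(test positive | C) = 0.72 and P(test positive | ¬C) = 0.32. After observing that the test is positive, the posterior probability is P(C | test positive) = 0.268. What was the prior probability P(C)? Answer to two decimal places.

P(C) = 0.14

Bayes' rule in odds form gives O(C|E) = O(C)·[P(E|C)/P(E|¬C)], hence O(C) = O(C|E)/LR.
Posterior odds = 0.268/(1−0.268) = 0.3661. LR = 0.72/0.32 = 2.2500.
Prior odds = 0.3661/2.2500 = 0.1627, so P(C) = 0.1627/(1+0.1627) ≈ 0.14.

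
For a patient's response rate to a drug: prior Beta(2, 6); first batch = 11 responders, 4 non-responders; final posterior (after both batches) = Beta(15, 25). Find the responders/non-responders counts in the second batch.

Because Beta–binomial updating is additive in the counts, the combined data contributed (α_post−α_prior, β_post−β_prior) successes and failures.
Total across both batches: 15−2=13 responders, 25−6=19 non-responders.
Subtract the first batch: 13−11=2 responders and 19−4=15 non-responders.

2 responders and 15 non-responders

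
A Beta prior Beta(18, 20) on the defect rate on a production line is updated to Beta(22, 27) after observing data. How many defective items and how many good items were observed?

Beta is conjugate to the binomial likelihood: posterior = Beta(a+s, b+f).
So s = 22 − 18 = 4 and f = 27 − 20 = 7.

4 defective items and 7 good items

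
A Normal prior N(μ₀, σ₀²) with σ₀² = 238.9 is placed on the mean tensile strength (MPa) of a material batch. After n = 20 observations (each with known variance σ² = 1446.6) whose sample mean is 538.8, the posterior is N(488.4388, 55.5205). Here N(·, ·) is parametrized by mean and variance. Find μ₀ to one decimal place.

With known observation variance, the Normal–Normal posterior has precision τ_n = τ₀ + n/σ² and mean μ_n = (τ₀μ₀ + (n/σ²)x̄)/τ_n.
Here τ₀ = 1/238.9 = 0.004186 and τ_data = 20/1446.6 = 0.013826, so τ_n = 0.018012.
Rearranging for μ₀: μ₀ = (μ_n·τ_n − τ_data·x̄)/τ₀ = (488.4388·0.018012 − 0.013826·538.8) / 0.004186 = 1.348311/0.004186 ≈ 322.1.

μ₀ = 322.1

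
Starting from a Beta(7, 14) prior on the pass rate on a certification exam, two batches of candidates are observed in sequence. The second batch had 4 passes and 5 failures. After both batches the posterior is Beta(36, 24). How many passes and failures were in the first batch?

Because Beta–binomial updating is additive in the counts, the combined data contributed (α_post−α_prior, β_post−β_prior) successes and failures.
Total across both batches: 36−7=29 passes, 24−14=10 failures.
Subtract the second batch: 29−4=25 passes and 10−5=5 failures.

25 passes and 5 failures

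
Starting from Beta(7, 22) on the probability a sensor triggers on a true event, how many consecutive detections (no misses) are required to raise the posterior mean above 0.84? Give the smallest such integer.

After k detections and 0 misses the posterior is Beta(7+k, 22), with mean (7+k)/(7+22+k).
Set (7+k)/(29+k) > 0.84 and solve: k > (0.84·29 − 7)/(1 − 0.84) = 108.500.
The smallest integer exceeding 108.500 is 109, and checking k=109: (116)/(138) = 0.8406 > 0.84.

k = 109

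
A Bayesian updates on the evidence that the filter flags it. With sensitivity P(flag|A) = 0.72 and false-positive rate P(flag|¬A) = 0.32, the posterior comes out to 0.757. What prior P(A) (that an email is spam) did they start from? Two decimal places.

P(A) = 0.58

In odds form, posterior odds = prior odds × likelihood ratio, so prior odds = posterior odds ÷ LR.
Posterior odds = 0.757/(1−0.757) = 3.1152. LR = 0.72/0.32 = 2.2500.
Prior odds = 3.1152/2.2500 = 1.3845, so P(A) = 1.3845/(1+1.3845) ≈ 0.58.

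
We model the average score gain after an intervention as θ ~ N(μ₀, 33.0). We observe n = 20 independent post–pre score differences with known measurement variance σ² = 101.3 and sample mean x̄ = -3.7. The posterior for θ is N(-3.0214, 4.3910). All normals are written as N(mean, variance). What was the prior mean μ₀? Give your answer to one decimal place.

μ₀ = 1.4

The posterior mean is a precision-weighted average: μ_n = (τ₀μ₀ + τ_data·x̄)/(τ₀+τ_data), with τ₀=1/σ₀² and τ_data=n/σ².
Here τ₀ = 1/33.0 = 0.030303 and τ_data = 20/101.3 = 0.197433, so τ_n = 0.227736.
Rearranging for μ₀: μ₀ = (μ_n·τ_n − τ_data·x̄)/τ₀ = (-3.0214·0.227736 − 0.197433·-3.7) / 0.030303 = 0.042421/0.030303 ≈ 1.4.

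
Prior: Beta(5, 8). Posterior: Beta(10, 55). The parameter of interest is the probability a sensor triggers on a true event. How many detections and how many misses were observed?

5 detections and 47 misses

Beta is conjugate to the binomial likelihood: posterior = Beta(a+s, b+f).
Match parameters: s=10−5=5, f=55−8=47.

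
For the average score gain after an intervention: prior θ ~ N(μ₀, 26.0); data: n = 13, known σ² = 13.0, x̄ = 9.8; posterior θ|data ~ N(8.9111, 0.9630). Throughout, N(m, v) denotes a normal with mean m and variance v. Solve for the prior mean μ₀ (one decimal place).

μ₀ = -14.2

The posterior mean is a precision-weighted average: μ_n = (τ₀μ₀ + τ_data·x̄)/(τ₀+τ_data), with τ₀=1/σ₀² and τ_data=n/σ².
Here τ₀ = 1/26.0 = 0.038462 and τ_data = 13/13.0 = 1.000000, so τ_n = 1.038462.
Rearranging for μ₀: μ₀ = (μ_n·τ_n − τ_data·x̄)/τ₀ = (8.9111·1.038462 − 1.000000·9.8) / 0.038462 = -0.546161/0.038462 ≈ -14.2.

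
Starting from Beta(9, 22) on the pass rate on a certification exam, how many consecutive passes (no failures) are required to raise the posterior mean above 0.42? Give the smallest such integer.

k = 7

After k passes and 0 failures the posterior is Beta(9+k, 22), with mean (9+k)/(9+22+k).
Set (9+k)/(31+k) > 0.42 and solve: k > (0.42·31 − 9)/(1 − 0.42) = 6.931.
The smallest integer exceeding 6.931 is 7.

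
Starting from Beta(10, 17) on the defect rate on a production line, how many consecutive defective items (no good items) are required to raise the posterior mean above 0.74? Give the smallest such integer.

k = 39

After k defective items and 0 good items the posterior is Beta(10+k, 17), with mean (10+k)/(10+17+k).
Set (10+k)/(27+k) > 0.74 and solve: k > (0.74·27 − 10)/(1 − 0.74) = 38.385.
The smallest integer exceeding 38.385 is 39.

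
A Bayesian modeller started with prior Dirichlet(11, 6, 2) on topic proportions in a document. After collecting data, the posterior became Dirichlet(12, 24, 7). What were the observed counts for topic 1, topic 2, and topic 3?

counts (1, 18, 5)

For a Dirichlet(α) prior with multinomial counts c, the posterior is Dirichlet(α + c) componentwise.
Counts are posterior − prior componentwise: 12−11=1, 24−6=18, 7−2=5.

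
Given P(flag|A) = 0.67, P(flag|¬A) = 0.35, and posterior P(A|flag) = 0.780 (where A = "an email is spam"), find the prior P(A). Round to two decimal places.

P(A) = 0.65

Bayes' rule in odds form gives O(A|E) = O(A)·[P(E|A)/P(E|¬A)], hence O(A) = O(A|E)/LR.
Posterior odds = 0.780/(1−0.780) = 3.5455. LR = 0.67/0.35 = 1.9143.
Prior odds = 3.5455/1.9143 = 1.8521, so P(A) = 1.8521/(1+1.8521) ≈ 0.65.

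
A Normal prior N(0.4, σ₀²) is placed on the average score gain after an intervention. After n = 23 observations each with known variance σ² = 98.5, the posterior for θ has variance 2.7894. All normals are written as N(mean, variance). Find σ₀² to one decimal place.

σ₀² = 8.0

Posterior precision equals prior precision plus data precision: 1/σ_n² = 1/σ₀² + n/σ².
So 1/σ₀² = 1/2.7894 − 23/98.5 = 0.358500 − 0.233503 = 0.124997.
Hence σ₀² = 1/0.124997 ≈ 8.0.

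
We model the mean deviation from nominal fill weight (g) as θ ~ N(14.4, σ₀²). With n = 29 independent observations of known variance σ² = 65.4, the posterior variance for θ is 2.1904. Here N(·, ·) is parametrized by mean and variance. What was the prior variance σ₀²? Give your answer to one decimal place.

Posterior precision equals prior precision plus data precision: 1/σ_n² = 1/σ₀² + n/σ².
So 1/σ₀² = 1/2.1904 − 29/65.4 = 0.456538 − 0.443425 = 0.013113.
Hence σ₀² = 1/0.013113 ≈ 76.3.

σ₀² = 76.3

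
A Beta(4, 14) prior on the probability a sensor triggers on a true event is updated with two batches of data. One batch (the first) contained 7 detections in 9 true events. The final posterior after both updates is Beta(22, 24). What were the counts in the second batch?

11 detections and 8 misses

Because Beta–binomial updating is additive in the counts, the combined data contributed (α_post−α_prior, β_post−β_prior) successes and failures.
Total across both batches: 22−4=18 detections, 24−14=10 misses.
Subtract the first batch: 18−7=11 detections and 10−2=8 misses.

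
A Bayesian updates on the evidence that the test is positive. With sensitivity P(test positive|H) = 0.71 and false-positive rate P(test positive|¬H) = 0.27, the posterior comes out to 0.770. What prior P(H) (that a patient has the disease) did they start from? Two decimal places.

P(H) = 0.56

In odds form, posterior odds = prior odds × likelihood ratio, so prior odds = posterior odds ÷ LR.
Posterior odds = 0.770/(1−0.770) = 3.3478. LR = 0.71/0.27 = 2.6296.
Prior odds = 3.3478/2.6296 = 1.2731, so P(H) = 1.2731/(1+1.2731) ≈ 0.56.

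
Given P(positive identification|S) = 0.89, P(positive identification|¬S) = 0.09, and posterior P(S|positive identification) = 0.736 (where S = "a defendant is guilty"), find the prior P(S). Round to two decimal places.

Bayes' rule in odds form gives O(S|E) = O(S)·[P(E|S)/P(E|¬S)], hence O(S) = O(S|E)/LR.
Posterior odds = 0.736/(1−0.736) = 2.7879. LR = 0.89/0.09 = 9.8889.
Prior odds = 2.7879/9.8889 = 0.2819, so P(S) = 0.2819/(1+0.2819) ≈ 0.22.

P(S) = 0.22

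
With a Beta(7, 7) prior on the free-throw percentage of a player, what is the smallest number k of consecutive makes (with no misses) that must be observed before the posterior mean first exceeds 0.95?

k = 127

After k makes and 0 misses the posterior is Beta(7+k, 7), with mean (7+k)/(7+7+k).
Set (7+k)/(14+k) > 0.95 and solve: k > (0.95·14 − 7)/(1 − 0.95) = 126.000.
The smallest integer exceeding 126.000 is 127, and checking k=127: (134)/(141) = 0.9504 > 0.95.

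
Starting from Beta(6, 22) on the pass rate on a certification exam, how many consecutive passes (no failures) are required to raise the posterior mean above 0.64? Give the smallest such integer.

After k passes and 0 failures the posterior is Beta(6+k, 22), with mean (6+k)/(6+22+k).
Set (6+k)/(28+k) > 0.64 and solve: k > (0.64·28 − 6)/(1 − 0.64) = 33.111.
The smallest integer exceeding 33.111 is 34, and checking k=34: (40)/(62) = 0.6452 > 0.64.

k = 34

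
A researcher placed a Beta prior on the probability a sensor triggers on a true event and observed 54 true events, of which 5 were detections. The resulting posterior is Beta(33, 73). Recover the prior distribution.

Beta(28, 24)

Under Beta–binomial conjugacy the posterior parameters are (a+s, b+f).
Subtract the data counts: 33−5=28, 73−49=24.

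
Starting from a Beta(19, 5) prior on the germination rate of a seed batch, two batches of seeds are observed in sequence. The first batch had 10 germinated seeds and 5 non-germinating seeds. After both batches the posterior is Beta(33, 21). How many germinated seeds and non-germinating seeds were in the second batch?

4 germinated seeds and 11 non-germinating seeds

Because Beta–binomial updating is additive in the counts, the combined data contributed (α_post−α_prior, β_post−β_prior) successes and failures.
Total across both batches: 33−19=14 germinated seeds, 21−5=16 non-germinating seeds.
Subtract the first batch: 14−10=4 germinated seeds and 16−5=11 non-germinating seeds.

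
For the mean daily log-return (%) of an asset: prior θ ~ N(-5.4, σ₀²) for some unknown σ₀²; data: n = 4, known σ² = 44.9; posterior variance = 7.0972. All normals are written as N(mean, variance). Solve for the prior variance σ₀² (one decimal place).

σ₀² = 19.3

For the Normal–Normal model with known σ², precisions add: τ_n = τ₀ + n/σ².
So 1/σ₀² = 1/7.0972 − 4/44.9 = 0.140901 − 0.089087 = 0.051814.
Hence σ₀² = 1/0.051814 ≈ 19.3.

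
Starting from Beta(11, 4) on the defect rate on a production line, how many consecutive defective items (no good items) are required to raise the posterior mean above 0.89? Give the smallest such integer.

k = 22

After k defective items and 0 good items the posterior is Beta(11+k, 4), with mean (11+k)/(11+4+k).
Set (11+k)/(15+k) > 0.89 and solve: k > (0.89·15 − 11)/(1 − 0.89) = 21.364.
The smallest integer exceeding 21.364 is 22, and checking k=22: (33)/(37) = 0.8919 > 0.89.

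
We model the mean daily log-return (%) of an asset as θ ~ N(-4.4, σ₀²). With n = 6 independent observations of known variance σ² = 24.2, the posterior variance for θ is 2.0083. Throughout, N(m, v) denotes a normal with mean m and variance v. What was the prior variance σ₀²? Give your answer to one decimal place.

Posterior precision equals prior precision plus data precision: 1/σ_n² = 1/σ₀² + n/σ².
So 1/σ₀² = 1/2.0083 − 6/24.2 = 0.497934 − 0.247934 = 0.250000.
Hence σ₀² = 1/0.250000 ≈ 4.0.

σ₀² = 4.0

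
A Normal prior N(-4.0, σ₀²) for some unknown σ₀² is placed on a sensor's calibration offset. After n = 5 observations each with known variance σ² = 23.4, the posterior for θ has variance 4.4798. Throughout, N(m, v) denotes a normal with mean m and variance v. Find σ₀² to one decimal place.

Posterior precision equals prior precision plus data precision: 1/σ_n² = 1/σ₀² + n/σ².
So 1/σ₀² = 1/4.4798 − 5/23.4 = 0.223224 − 0.213675 = 0.009549.
Hence σ₀² = 1/0.009549 ≈ 104.7.

σ₀² = 104.7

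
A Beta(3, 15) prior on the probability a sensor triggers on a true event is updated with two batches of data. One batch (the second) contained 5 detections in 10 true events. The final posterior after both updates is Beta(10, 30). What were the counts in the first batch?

Because Beta–binomial updating is additive in the counts, the combined data contributed (α_post−α_prior, β_post−β_prior) successes and failures.
Total across both batches: 10−3=7 detections, 30−15=15 misses.
Subtract the second batch: 7−5=2 detections and 15−5=10 misses.

2 detections and 10 misses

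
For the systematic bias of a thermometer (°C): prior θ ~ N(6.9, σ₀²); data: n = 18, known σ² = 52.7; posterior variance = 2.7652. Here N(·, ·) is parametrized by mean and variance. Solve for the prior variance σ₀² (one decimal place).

For the Normal–Normal model with known σ², precisions add: τ_n = τ₀ + n/σ².
So 1/σ₀² = 1/2.7652 − 18/52.7 = 0.361637 − 0.341556 = 0.020081.
Hence σ₀² = 1/0.020081 ≈ 49.8.

σ₀² = 49.8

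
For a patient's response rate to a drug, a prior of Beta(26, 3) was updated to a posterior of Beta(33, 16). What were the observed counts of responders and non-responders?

A Beta(α, β) prior with s successes and f failures in binomial data gives a Beta(α+s, β+f) posterior.
So s = 33 − 26 = 7 and f = 16 − 3 = 13.

7 responders and 13 non-responders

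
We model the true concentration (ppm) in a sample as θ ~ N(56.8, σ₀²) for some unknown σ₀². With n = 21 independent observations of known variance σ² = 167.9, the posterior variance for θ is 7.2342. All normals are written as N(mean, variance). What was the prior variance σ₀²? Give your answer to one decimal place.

σ₀² = 76.0

For the Normal–Normal model with known σ², precisions add: τ_n = τ₀ + n/σ².
So 1/σ₀² = 1/7.2342 − 21/167.9 = 0.138232 − 0.125074 = 0.013158.
Hence σ₀² = 1/0.013158 ≈ 76.0.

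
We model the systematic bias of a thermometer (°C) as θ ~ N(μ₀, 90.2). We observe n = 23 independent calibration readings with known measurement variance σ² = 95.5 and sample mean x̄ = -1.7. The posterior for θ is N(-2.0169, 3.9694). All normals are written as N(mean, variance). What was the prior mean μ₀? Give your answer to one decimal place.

μ₀ = -8.9

The posterior mean is a precision-weighted average: μ_n = (τ₀μ₀ + τ_data·x̄)/(τ₀+τ_data), with τ₀=1/σ₀² and τ_data=n/σ².
Here τ₀ = 1/90.2 = 0.011086 and τ_data = 23/95.5 = 0.240838, so τ_n = 0.251924.
Rearranging for μ₀: μ₀ = (μ_n·τ_n − τ_data·x̄)/τ₀ = (-2.0169·0.251924 − 0.240838·-1.7) / 0.011086 = -0.098681/0.011086 ≈ -8.9.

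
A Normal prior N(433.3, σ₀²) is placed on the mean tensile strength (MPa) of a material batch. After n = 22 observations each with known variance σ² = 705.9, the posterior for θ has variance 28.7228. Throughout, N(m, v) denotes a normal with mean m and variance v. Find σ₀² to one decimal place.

σ₀² = 274.0

Posterior precision equals prior precision plus data precision: 1/σ_n² = 1/σ₀² + n/σ².
So 1/σ₀² = 1/28.7228 − 22/705.9 = 0.034816 − 0.031166 = 0.003650.
Hence σ₀² = 1/0.003650 ≈ 274.0.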